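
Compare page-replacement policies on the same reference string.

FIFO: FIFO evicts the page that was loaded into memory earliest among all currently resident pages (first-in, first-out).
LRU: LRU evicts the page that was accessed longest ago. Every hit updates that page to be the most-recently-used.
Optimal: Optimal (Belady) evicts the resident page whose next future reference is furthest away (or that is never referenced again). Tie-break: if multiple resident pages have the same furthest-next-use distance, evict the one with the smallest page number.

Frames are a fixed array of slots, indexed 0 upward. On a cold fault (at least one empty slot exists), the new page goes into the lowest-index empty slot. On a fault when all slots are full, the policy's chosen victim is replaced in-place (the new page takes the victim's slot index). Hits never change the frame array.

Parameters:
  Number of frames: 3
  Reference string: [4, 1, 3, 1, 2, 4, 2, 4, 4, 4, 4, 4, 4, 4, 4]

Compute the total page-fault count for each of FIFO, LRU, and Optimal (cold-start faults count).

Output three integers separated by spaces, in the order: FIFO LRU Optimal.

--- FIFO ---
  step 0: ref 4 -> FAULT, frames=[4,-,-] (faults so far: 1)
  step 1: ref 1 -> FAULT, frames=[4,1,-] (faults so far: 2)
  step 2: ref 3 -> FAULT, frames=[4,1,3] (faults so far: 3)
  step 3: ref 1 -> HIT, frames=[4,1,3] (faults so far: 3)
  step 4: ref 2 -> FAULT, evict 4, frames=[2,1,3] (faults so far: 4)
  step 5: ref 4 -> FAULT, evict 1, frames=[2,4,3] (faults so far: 5)
  step 6: ref 2 -> HIT, frames=[2,4,3] (faults so far: 5)
  step 7: ref 4 -> HIT, frames=[2,4,3] (faults so far: 5)
  step 8: ref 4 -> HIT, frames=[2,4,3] (faults so far: 5)
  step 9: ref 4 -> HIT, frames=[2,4,3] (faults so far: 5)
  step 10: ref 4 -> HIT, frames=[2,4,3] (faults so far: 5)
  step 11: ref 4 -> HIT, frames=[2,4,3] (faults so far: 5)
  step 12: ref 4 -> HIT, frames=[2,4,3] (faults so far: 5)
  step 13: ref 4 -> HIT, frames=[2,4,3] (faults so far: 5)
  step 14: ref 4 -> HIT, frames=[2,4,3] (faults so far: 5)
  FIFO total faults: 5
--- LRU ---
  step 0: ref 4 -> FAULT, frames=[4,-,-] (faults so far: 1)
  step 1: ref 1 -> FAULT, frames=[4,1,-] (faults so far: 2)
  step 2: ref 3 -> FAULT, frames=[4,1,3] (faults so far: 3)
  step 3: ref 1 -> HIT, frames=[4,1,3] (faults so far: 3)
  step 4: ref 2 -> FAULT, evict 4, frames=[2,1,3] (faults so far: 4)
  step 5: ref 4 -> FAULT, evict 3, frames=[2,1,4] (faults so far: 5)
  step 6: ref 2 -> HIT, frames=[2,1,4] (faults so far: 5)
  step 7: ref 4 -> HIT, frames=[2,1,4] (faults so far: 5)
  step 8: ref 4 -> HIT, frames=[2,1,4] (faults so far: 5)
  step 9: ref 4 -> HIT, frames=[2,1,4] (faults so far: 5)
  step 10: ref 4 -> HIT, frames=[2,1,4] (faults so far: 5)
  step 11: ref 4 -> HIT, frames=[2,1,4] (faults so far: 5)
  step 12: ref 4 -> HIT, frames=[2,1,4] (faults so far: 5)
  step 13: ref 4 -> HIT, frames=[2,1,4] (faults so far: 5)
  step 14: ref 4 -> HIT, frames=[2,1,4] (faults so far: 5)
  LRU total faults: 5
--- Optimal ---
  step 0: ref 4 -> FAULT, frames=[4,-,-] (faults so far: 1)
  step 1: ref 1 -> FAULT, frames=[4,1,-] (faults so far: 2)
  step 2: ref 3 -> FAULT, frames=[4,1,3] (faults so far: 3)
  step 3: ref 1 -> HIT, frames=[4,1,3] (faults so far: 3)
  step 4: ref 2 -> FAULT, evict 1, frames=[4,2,3] (faults so far: 4)
  step 5: ref 4 -> HIT, frames=[4,2,3] (faults so far: 4)
  step 6: ref 2 -> HIT, frames=[4,2,3] (faults so far: 4)
  step 7: ref 4 -> HIT, frames=[4,2,3] (faults so far: 4)
  step 8: ref 4 -> HIT, frames=[4,2,3] (faults so far: 4)
  step 9: ref 4 -> HIT, frames=[4,2,3] (faults so far: 4)
  step 10: ref 4 -> HIT, frames=[4,2,3] (faults so far: 4)
  step 11: ref 4 -> HIT, frames=[4,2,3] (faults so far: 4)
  step 12: ref 4 -> HIT, frames=[4,2,3] (faults so far: 4)
  step 13: ref 4 -> HIT, frames=[4,2,3] (faults so far: 4)
  step 14: ref 4 -> HIT, frames=[4,2,3] (faults so far: 4)
  Optimal total faults: 4

Answer: 5 5 4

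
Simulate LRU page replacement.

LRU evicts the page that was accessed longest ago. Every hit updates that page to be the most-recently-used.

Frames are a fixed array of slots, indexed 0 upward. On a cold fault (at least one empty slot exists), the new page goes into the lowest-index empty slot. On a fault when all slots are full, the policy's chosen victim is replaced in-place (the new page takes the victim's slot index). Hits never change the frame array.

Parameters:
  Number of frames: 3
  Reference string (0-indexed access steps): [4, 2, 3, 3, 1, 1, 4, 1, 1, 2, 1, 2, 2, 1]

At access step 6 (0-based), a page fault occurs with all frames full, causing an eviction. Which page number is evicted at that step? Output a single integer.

Step 0: ref 4 -> FAULT, frames=[4,-,-]
Step 1: ref 2 -> FAULT, frames=[4,2,-]
Step 2: ref 3 -> FAULT, frames=[4,2,3]
Step 3: ref 3 -> HIT, frames=[4,2,3]
Step 4: ref 1 -> FAULT, evict 4, frames=[1,2,3]
Step 5: ref 1 -> HIT, frames=[1,2,3]
Step 6: ref 4 -> FAULT, evict 2, frames=[1,4,3]
At step 6: evicted page 2

Answer: 2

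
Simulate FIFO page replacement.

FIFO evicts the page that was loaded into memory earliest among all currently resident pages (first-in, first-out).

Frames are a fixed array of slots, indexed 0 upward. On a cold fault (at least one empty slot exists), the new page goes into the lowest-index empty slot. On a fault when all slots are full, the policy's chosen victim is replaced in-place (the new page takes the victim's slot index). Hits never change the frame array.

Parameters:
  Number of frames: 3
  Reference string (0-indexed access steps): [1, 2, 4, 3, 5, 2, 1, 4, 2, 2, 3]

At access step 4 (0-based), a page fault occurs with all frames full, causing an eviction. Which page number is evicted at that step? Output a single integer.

Step 0: ref 1 -> FAULT, frames=[1,-,-]
Step 1: ref 2 -> FAULT, frames=[1,2,-]
Step 2: ref 4 -> FAULT, frames=[1,2,4]
Step 3: ref 3 -> FAULT, evict 1, frames=[3,2,4]
Step 4: ref 5 -> FAULT, evict 2, frames=[3,5,4]
At step 4: evicted page 2

Answer: 2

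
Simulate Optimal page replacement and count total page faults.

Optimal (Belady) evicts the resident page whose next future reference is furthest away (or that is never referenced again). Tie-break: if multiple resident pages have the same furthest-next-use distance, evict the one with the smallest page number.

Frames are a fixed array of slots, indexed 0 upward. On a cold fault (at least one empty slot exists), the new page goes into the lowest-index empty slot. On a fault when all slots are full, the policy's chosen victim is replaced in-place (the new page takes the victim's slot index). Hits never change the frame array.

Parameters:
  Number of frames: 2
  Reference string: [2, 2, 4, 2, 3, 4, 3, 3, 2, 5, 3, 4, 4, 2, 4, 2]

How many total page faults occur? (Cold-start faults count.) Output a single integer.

Answer: 7

Derivation:
Step 0: ref 2 → FAULT, frames=[2,-]
Step 1: ref 2 → HIT, frames=[2,-]
Step 2: ref 4 → FAULT, frames=[2,4]
Step 3: ref 2 → HIT, frames=[2,4]
Step 4: ref 3 → FAULT (evict 2), frames=[3,4]
Step 5: ref 4 → HIT, frames=[3,4]
Step 6: ref 3 → HIT, frames=[3,4]
Step 7: ref 3 → HIT, frames=[3,4]
Step 8: ref 2 → FAULT (evict 4), frames=[3,2]
Step 9: ref 5 → FAULT (evict 2), frames=[3,5]
Step 10: ref 3 → HIT, frames=[3,5]
Step 11: ref 4 → FAULT (evict 3), frames=[4,5]
Step 12: ref 4 → HIT, frames=[4,5]
Step 13: ref 2 → FAULT (evict 5), frames=[4,2]
Step 14: ref 4 → HIT, frames=[4,2]
Step 15: ref 2 → HIT, frames=[4,2]
Total faults: 7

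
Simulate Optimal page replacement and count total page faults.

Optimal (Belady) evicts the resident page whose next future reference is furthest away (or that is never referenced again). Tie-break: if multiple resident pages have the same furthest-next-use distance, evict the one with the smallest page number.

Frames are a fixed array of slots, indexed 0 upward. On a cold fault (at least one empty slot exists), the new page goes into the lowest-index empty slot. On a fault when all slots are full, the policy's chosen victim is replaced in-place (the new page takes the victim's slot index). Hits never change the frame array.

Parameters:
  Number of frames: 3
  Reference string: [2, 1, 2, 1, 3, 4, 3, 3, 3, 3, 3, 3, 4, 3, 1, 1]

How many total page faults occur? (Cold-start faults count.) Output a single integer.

Answer: 4

Derivation:
Step 0: ref 2 → FAULT, frames=[2,-,-]
Step 1: ref 1 → FAULT, frames=[2,1,-]
Step 2: ref 2 → HIT, frames=[2,1,-]
Step 3: ref 1 → HIT, frames=[2,1,-]
Step 4: ref 3 → FAULT, frames=[2,1,3]
Step 5: ref 4 → FAULT (evict 2), frames=[4,1,3]
Step 6: ref 3 → HIT, frames=[4,1,3]
Step 7: ref 3 → HIT, frames=[4,1,3]
Step 8: ref 3 → HIT, frames=[4,1,3]
Step 9: ref 3 → HIT, frames=[4,1,3]
Step 10: ref 3 → HIT, frames=[4,1,3]
Step 11: ref 3 → HIT, frames=[4,1,3]
Step 12: ref 4 → HIT, frames=[4,1,3]
Step 13: ref 3 → HIT, frames=[4,1,3]
Step 14: ref 1 → HIT, frames=[4,1,3]
Step 15: ref 1 → HIT, frames=[4,1,3]
Total faults: 4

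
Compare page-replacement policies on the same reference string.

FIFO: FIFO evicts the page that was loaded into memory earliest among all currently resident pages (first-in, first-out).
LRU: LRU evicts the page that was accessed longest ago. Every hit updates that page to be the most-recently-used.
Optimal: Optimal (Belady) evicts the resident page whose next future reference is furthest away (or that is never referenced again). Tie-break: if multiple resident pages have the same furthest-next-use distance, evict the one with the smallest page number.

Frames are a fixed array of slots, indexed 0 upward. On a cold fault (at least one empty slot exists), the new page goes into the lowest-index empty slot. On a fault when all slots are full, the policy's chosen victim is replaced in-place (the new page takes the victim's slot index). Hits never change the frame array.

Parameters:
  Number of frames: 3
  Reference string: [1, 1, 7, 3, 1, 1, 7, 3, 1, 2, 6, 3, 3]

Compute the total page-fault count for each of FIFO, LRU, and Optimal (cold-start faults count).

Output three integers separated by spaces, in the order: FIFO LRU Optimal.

--- FIFO ---
  step 0: ref 1 -> FAULT, frames=[1,-,-] (faults so far: 1)
  step 1: ref 1 -> HIT, frames=[1,-,-] (faults so far: 1)
  step 2: ref 7 -> FAULT, frames=[1,7,-] (faults so far: 2)
  step 3: ref 3 -> FAULT, frames=[1,7,3] (faults so far: 3)
  step 4: ref 1 -> HIT, frames=[1,7,3] (faults so far: 3)
  step 5: ref 1 -> HIT, frames=[1,7,3] (faults so far: 3)
  step 6: ref 7 -> HIT, frames=[1,7,3] (faults so far: 3)
  step 7: ref 3 -> HIT, frames=[1,7,3] (faults so far: 3)
  step 8: ref 1 -> HIT, frames=[1,7,3] (faults so far: 3)
  step 9: ref 2 -> FAULT, evict 1, frames=[2,7,3] (faults so far: 4)
  step 10: ref 6 -> FAULT, evict 7, frames=[2,6,3] (faults so far: 5)
  step 11: ref 3 -> HIT, frames=[2,6,3] (faults so far: 5)
  step 12: ref 3 -> HIT, frames=[2,6,3] (faults so far: 5)
  FIFO total faults: 5
--- LRU ---
  step 0: ref 1 -> FAULT, frames=[1,-,-] (faults so far: 1)
  step 1: ref 1 -> HIT, frames=[1,-,-] (faults so far: 1)
  step 2: ref 7 -> FAULT, frames=[1,7,-] (faults so far: 2)
  step 3: ref 3 -> FAULT, frames=[1,7,3] (faults so far: 3)
  step 4: ref 1 -> HIT, frames=[1,7,3] (faults so far: 3)
  step 5: ref 1 -> HIT, frames=[1,7,3] (faults so far: 3)
  step 6: ref 7 -> HIT, frames=[1,7,3] (faults so far: 3)
  step 7: ref 3 -> HIT, frames=[1,7,3] (faults so far: 3)
  step 8: ref 1 -> HIT, frames=[1,7,3] (faults so far: 3)
  step 9: ref 2 -> FAULT, evict 7, frames=[1,2,3] (faults so far: 4)
  step 10: ref 6 -> FAULT, evict 3, frames=[1,2,6] (faults so far: 5)
  step 11: ref 3 -> FAULT, evict 1, frames=[3,2,6] (faults so far: 6)
  step 12: ref 3 -> HIT, frames=[3,2,6] (faults so far: 6)
  LRU total faults: 6
--- Optimal ---
  step 0: ref 1 -> FAULT, frames=[1,-,-] (faults so far: 1)
  step 1: ref 1 -> HIT, frames=[1,-,-] (faults so far: 1)
  step 2: ref 7 -> FAULT, frames=[1,7,-] (faults so far: 2)
  step 3: ref 3 -> FAULT, frames=[1,7,3] (faults so far: 3)
  step 4: ref 1 -> HIT, frames=[1,7,3] (faults so far: 3)
  step 5: ref 1 -> HIT, frames=[1,7,3] (faults so far: 3)
  step 6: ref 7 -> HIT, frames=[1,7,3] (faults so far: 3)
  step 7: ref 3 -> HIT, frames=[1,7,3] (faults so far: 3)
  step 8: ref 1 -> HIT, frames=[1,7,3] (faults so far: 3)
  step 9: ref 2 -> FAULT, evict 1, frames=[2,7,3] (faults so far: 4)
  step 10: ref 6 -> FAULT, evict 2, frames=[6,7,3] (faults so far: 5)
  step 11: ref 3 -> HIT, frames=[6,7,3] (faults so far: 5)
  step 12: ref 3 -> HIT, frames=[6,7,3] (faults so far: 5)
  Optimal total faults: 5

Answer: 5 6 5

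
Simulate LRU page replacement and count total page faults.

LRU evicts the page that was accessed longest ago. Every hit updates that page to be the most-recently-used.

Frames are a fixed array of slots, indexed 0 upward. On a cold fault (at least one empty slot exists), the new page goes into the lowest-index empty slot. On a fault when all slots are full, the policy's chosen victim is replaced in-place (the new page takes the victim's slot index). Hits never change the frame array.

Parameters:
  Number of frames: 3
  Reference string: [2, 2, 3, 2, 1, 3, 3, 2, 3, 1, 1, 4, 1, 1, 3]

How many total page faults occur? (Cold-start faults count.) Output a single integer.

Answer: 4

Derivation:
Step 0: ref 2 → FAULT, frames=[2,-,-]
Step 1: ref 2 → HIT, frames=[2,-,-]
Step 2: ref 3 → FAULT, frames=[2,3,-]
Step 3: ref 2 → HIT, frames=[2,3,-]
Step 4: ref 1 → FAULT, frames=[2,3,1]
Step 5: ref 3 → HIT, frames=[2,3,1]
Step 6: ref 3 → HIT, frames=[2,3,1]
Step 7: ref 2 → HIT, frames=[2,3,1]
Step 8: ref 3 → HIT, frames=[2,3,1]
Step 9: ref 1 → HIT, frames=[2,3,1]
Step 10: ref 1 → HIT, frames=[2,3,1]
Step 11: ref 4 → FAULT (evict 2), frames=[4,3,1]
Step 12: ref 1 → HIT, frames=[4,3,1]
Step 13: ref 1 → HIT, frames=[4,3,1]
Step 14: ref 3 → HIT, frames=[4,3,1]
Total faults: 4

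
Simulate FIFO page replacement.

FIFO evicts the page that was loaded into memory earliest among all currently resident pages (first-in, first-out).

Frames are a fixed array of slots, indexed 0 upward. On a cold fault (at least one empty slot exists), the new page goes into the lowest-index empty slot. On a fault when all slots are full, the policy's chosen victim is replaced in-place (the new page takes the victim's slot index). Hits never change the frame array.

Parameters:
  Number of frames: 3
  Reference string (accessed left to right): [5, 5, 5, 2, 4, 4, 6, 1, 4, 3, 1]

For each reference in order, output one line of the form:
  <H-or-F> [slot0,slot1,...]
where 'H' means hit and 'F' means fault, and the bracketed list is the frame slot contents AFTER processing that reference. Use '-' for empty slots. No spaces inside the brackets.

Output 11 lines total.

F [5,-,-]
H [5,-,-]
H [5,-,-]
F [5,2,-]
F [5,2,4]
H [5,2,4]
F [6,2,4]
F [6,1,4]
H [6,1,4]
F [6,1,3]
H [6,1,3]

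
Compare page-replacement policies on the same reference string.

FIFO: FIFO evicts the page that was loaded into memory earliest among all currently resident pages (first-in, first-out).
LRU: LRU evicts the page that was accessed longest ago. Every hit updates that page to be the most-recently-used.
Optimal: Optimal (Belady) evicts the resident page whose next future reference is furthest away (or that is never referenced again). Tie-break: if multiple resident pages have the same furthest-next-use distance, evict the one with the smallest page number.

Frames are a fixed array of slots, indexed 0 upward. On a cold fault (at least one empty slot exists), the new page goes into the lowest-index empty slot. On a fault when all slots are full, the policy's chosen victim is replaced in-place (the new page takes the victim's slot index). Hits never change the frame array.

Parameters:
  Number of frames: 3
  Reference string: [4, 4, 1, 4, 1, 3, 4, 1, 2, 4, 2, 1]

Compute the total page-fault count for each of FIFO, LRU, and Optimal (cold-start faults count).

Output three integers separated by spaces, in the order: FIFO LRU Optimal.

--- FIFO ---
  step 0: ref 4 -> FAULT, frames=[4,-,-] (faults so far: 1)
  step 1: ref 4 -> HIT, frames=[4,-,-] (faults so far: 1)
  step 2: ref 1 -> FAULT, frames=[4,1,-] (faults so far: 2)
  step 3: ref 4 -> HIT, frames=[4,1,-] (faults so far: 2)
  step 4: ref 1 -> HIT, frames=[4,1,-] (faults so far: 2)
  step 5: ref 3 -> FAULT, frames=[4,1,3] (faults so far: 3)
  step 6: ref 4 -> HIT, frames=[4,1,3] (faults so far: 3)
  step 7: ref 1 -> HIT, frames=[4,1,3] (faults so far: 3)
  step 8: ref 2 -> FAULT, evict 4, frames=[2,1,3] (faults so far: 4)
  step 9: ref 4 -> FAULT, evict 1, frames=[2,4,3] (faults so far: 5)
  step 10: ref 2 -> HIT, frames=[2,4,3] (faults so far: 5)
  step 11: ref 1 -> FAULT, evict 3, frames=[2,4,1] (faults so far: 6)
  FIFO total faults: 6
--- LRU ---
  step 0: ref 4 -> FAULT, frames=[4,-,-] (faults so far: 1)
  step 1: ref 4 -> HIT, frames=[4,-,-] (faults so far: 1)
  step 2: ref 1 -> FAULT, frames=[4,1,-] (faults so far: 2)
  step 3: ref 4 -> HIT, frames=[4,1,-] (faults so far: 2)
  step 4: ref 1 -> HIT, frames=[4,1,-] (faults so far: 2)
  step 5: ref 3 -> FAULT, frames=[4,1,3] (faults so far: 3)
  step 6: ref 4 -> HIT, frames=[4,1,3] (faults so far: 3)
  step 7: ref 1 -> HIT, frames=[4,1,3] (faults so far: 3)
  step 8: ref 2 -> FAULT, evict 3, frames=[4,1,2] (faults so far: 4)
  step 9: ref 4 -> HIT, frames=[4,1,2] (faults so far: 4)
  step 10: ref 2 -> HIT, frames=[4,1,2] (faults so far: 4)
  step 11: ref 1 -> HIT, frames=[4,1,2] (faults so far: 4)
  LRU total faults: 4
--- Optimal ---
  step 0: ref 4 -> FAULT, frames=[4,-,-] (faults so far: 1)
  step 1: ref 4 -> HIT, frames=[4,-,-] (faults so far: 1)
  step 2: ref 1 -> FAULT, frames=[4,1,-] (faults so far: 2)
  step 3: ref 4 -> HIT, frames=[4,1,-] (faults so far: 2)
  step 4: ref 1 -> HIT, frames=[4,1,-] (faults so far: 2)
  step 5: ref 3 -> FAULT, frames=[4,1,3] (faults so far: 3)
  step 6: ref 4 -> HIT, frames=[4,1,3] (faults so far: 3)
  step 7: ref 1 -> HIT, frames=[4,1,3] (faults so far: 3)
  step 8: ref 2 -> FAULT, evict 3, frames=[4,1,2] (faults so far: 4)
  step 9: ref 4 -> HIT, frames=[4,1,2] (faults so far: 4)
  step 10: ref 2 -> HIT, frames=[4,1,2] (faults so far: 4)
  step 11: ref 1 -> HIT, frames=[4,1,2] (faults so far: 4)
  Optimal total faults: 4

Answer: 6 4 4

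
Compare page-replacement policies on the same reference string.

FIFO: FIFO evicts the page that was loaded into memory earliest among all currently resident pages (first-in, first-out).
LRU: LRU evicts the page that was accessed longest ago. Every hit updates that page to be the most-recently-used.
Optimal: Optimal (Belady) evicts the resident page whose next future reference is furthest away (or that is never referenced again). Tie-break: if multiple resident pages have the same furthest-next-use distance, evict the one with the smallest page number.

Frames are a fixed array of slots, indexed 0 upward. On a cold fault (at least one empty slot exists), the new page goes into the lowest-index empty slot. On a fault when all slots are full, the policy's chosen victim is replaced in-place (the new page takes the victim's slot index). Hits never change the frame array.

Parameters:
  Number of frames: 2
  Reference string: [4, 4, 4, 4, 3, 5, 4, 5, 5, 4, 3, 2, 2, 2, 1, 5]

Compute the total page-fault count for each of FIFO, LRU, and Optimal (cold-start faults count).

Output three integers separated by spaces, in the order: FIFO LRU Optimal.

Answer: 8 8 6

Derivation:
--- FIFO ---
  step 0: ref 4 -> FAULT, frames=[4,-] (faults so far: 1)
  step 1: ref 4 -> HIT, frames=[4,-] (faults so far: 1)
  step 2: ref 4 -> HIT, frames=[4,-] (faults so far: 1)
  step 3: ref 4 -> HIT, frames=[4,-] (faults so far: 1)
  step 4: ref 3 -> FAULT, frames=[4,3] (faults so far: 2)
  step 5: ref 5 -> FAULT, evict 4, frames=[5,3] (faults so far: 3)
  step 6: ref 4 -> FAULT, evict 3, frames=[5,4] (faults so far: 4)
  step 7: ref 5 -> HIT, frames=[5,4] (faults so far: 4)
  step 8: ref 5 -> HIT, frames=[5,4] (faults so far: 4)
  step 9: ref 4 -> HIT, frames=[5,4] (faults so far: 4)
  step 10: ref 3 -> FAULT, evict 5, frames=[3,4] (faults so far: 5)
  step 11: ref 2 -> FAULT, evict 4, frames=[3,2] (faults so far: 6)
  step 12: ref 2 -> HIT, frames=[3,2] (faults so far: 6)
  step 13: ref 2 -> HIT, frames=[3,2] (faults so far: 6)
  step 14: ref 1 -> FAULT, evict 3, frames=[1,2] (faults so far: 7)
  step 15: ref 5 -> FAULT, evict 2, frames=[1,5] (faults so far: 8)
  FIFO total faults: 8
--- LRU ---
  step 0: ref 4 -> FAULT, frames=[4,-] (faults so far: 1)
  step 1: ref 4 -> HIT, frames=[4,-] (faults so far: 1)
  step 2: ref 4 -> HIT, frames=[4,-] (faults so far: 1)
  step 3: ref 4 -> HIT, frames=[4,-] (faults so far: 1)
  step 4: ref 3 -> FAULT, frames=[4,3] (faults so far: 2)
  step 5: ref 5 -> FAULT, evict 4, frames=[5,3] (faults so far: 3)
  step 6: ref 4 -> FAULT, evict 3, frames=[5,4] (faults so far: 4)
  step 7: ref 5 -> HIT, frames=[5,4] (faults so far: 4)
  step 8: ref 5 -> HIT, frames=[5,4] (faults so far: 4)
  step 9: ref 4 -> HIT, frames=[5,4] (faults so far: 4)
  step 10: ref 3 -> FAULT, evict 5, frames=[3,4] (faults so far: 5)
  step 11: ref 2 -> FAULT, evict 4, frames=[3,2] (faults so far: 6)
  step 12: ref 2 -> HIT, frames=[3,2] (faults so far: 6)
  step 13: ref 2 -> HIT, frames=[3,2] (faults so far: 6)
  step 14: ref 1 -> FAULT, evict 3, frames=[1,2] (faults so far: 7)
  step 15: ref 5 -> FAULT, evict 2, frames=[1,5] (faults so far: 8)
  LRU total faults: 8
--- Optimal ---
  step 0: ref 4 -> FAULT, frames=[4,-] (faults so far: 1)
  step 1: ref 4 -> HIT, frames=[4,-] (faults so far: 1)
  step 2: ref 4 -> HIT, frames=[4,-] (faults so far: 1)
  step 3: ref 4 -> HIT, frames=[4,-] (faults so far: 1)
  step 4: ref 3 -> FAULT, frames=[4,3] (faults so far: 2)
  step 5: ref 5 -> FAULT, evict 3, frames=[4,5] (faults so far: 3)
  step 6: ref 4 -> HIT, frames=[4,5] (faults so far: 3)
  step 7: ref 5 -> HIT, frames=[4,5] (faults so far: 3)
  step 8: ref 5 -> HIT, frames=[4,5] (faults so far: 3)
  step 9: ref 4 -> HIT, frames=[4,5] (faults so far: 3)
  step 10: ref 3 -> FAULT, evict 4, frames=[3,5] (faults so far: 4)
  step 11: ref 2 -> FAULT, evict 3, frames=[2,5] (faults so far: 5)
  step 12: ref 2 -> HIT, frames=[2,5] (faults so far: 5)
  step 13: ref 2 -> HIT, frames=[2,5] (faults so far: 5)
  step 14: ref 1 -> FAULT, evict 2, frames=[1,5] (faults so far: 6)
  step 15: ref 5 -> HIT, frames=[1,5] (faults so far: 6)
  Optimal total faults: 6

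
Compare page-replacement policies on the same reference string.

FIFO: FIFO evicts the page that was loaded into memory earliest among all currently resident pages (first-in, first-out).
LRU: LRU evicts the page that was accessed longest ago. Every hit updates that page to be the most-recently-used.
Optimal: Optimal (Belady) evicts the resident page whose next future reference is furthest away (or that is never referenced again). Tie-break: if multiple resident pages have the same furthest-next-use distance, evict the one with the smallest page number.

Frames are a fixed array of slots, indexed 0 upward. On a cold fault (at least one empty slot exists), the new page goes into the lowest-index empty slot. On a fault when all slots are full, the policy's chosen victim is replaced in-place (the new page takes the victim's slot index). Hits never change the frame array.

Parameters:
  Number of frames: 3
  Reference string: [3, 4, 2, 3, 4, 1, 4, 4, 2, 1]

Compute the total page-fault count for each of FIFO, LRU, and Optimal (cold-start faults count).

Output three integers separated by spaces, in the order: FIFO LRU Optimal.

Answer: 4 5 4

Derivation:
--- FIFO ---
  step 0: ref 3 -> FAULT, frames=[3,-,-] (faults so far: 1)
  step 1: ref 4 -> FAULT, frames=[3,4,-] (faults so far: 2)
  step 2: ref 2 -> FAULT, frames=[3,4,2] (faults so far: 3)
  step 3: ref 3 -> HIT, frames=[3,4,2] (faults so far: 3)
  step 4: ref 4 -> HIT, frames=[3,4,2] (faults so far: 3)
  step 5: ref 1 -> FAULT, evict 3, frames=[1,4,2] (faults so far: 4)
  step 6: ref 4 -> HIT, frames=[1,4,2] (faults so far: 4)
  step 7: ref 4 -> HIT, frames=[1,4,2] (faults so far: 4)
  step 8: ref 2 -> HIT, frames=[1,4,2] (faults so far: 4)
  step 9: ref 1 -> HIT, frames=[1,4,2] (faults so far: 4)
  FIFO total faults: 4
--- LRU ---
  step 0: ref 3 -> FAULT, frames=[3,-,-] (faults so far: 1)
  step 1: ref 4 -> FAULT, frames=[3,4,-] (faults so far: 2)
  step 2: ref 2 -> FAULT, frames=[3,4,2] (faults so far: 3)
  step 3: ref 3 -> HIT, frames=[3,4,2] (faults so far: 3)
  step 4: ref 4 -> HIT, frames=[3,4,2] (faults so far: 3)
  step 5: ref 1 -> FAULT, evict 2, frames=[3,4,1] (faults so far: 4)
  step 6: ref 4 -> HIT, frames=[3,4,1] (faults so far: 4)
  step 7: ref 4 -> HIT, frames=[3,4,1] (faults so far: 4)
  step 8: ref 2 -> FAULT, evict 3, frames=[2,4,1] (faults so far: 5)
  step 9: ref 1 -> HIT, frames=[2,4,1] (faults so far: 5)
  LRU total faults: 5
--- Optimal ---
  step 0: ref 3 -> FAULT, frames=[3,-,-] (faults so far: 1)
  step 1: ref 4 -> FAULT, frames=[3,4,-] (faults so far: 2)
  step 2: ref 2 -> FAULT, frames=[3,4,2] (faults so far: 3)
  step 3: ref 3 -> HIT, frames=[3,4,2] (faults so far: 3)
  step 4: ref 4 -> HIT, frames=[3,4,2] (faults so far: 3)
  step 5: ref 1 -> FAULT, evict 3, frames=[1,4,2] (faults so far: 4)
  step 6: ref 4 -> HIT, frames=[1,4,2] (faults so far: 4)
  step 7: ref 4 -> HIT, frames=[1,4,2] (faults so far: 4)
  step 8: ref 2 -> HIT, frames=[1,4,2] (faults so far: 4)
  step 9: ref 1 -> HIT, frames=[1,4,2] (faults so far: 4)
  Optimal total faults: 4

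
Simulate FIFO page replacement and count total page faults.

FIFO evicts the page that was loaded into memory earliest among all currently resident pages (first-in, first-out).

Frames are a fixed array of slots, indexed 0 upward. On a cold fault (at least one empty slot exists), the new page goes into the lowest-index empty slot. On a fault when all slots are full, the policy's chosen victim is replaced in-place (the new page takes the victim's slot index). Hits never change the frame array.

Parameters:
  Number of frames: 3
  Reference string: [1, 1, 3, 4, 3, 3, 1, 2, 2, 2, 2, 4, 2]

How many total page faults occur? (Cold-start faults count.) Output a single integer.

Step 0: ref 1 → FAULT, frames=[1,-,-]
Step 1: ref 1 → HIT, frames=[1,-,-]
Step 2: ref 3 → FAULT, frames=[1,3,-]
Step 3: ref 4 → FAULT, frames=[1,3,4]
Step 4: ref 3 → HIT, frames=[1,3,4]
Step 5: ref 3 → HIT, frames=[1,3,4]
Step 6: ref 1 → HIT, frames=[1,3,4]
Step 7: ref 2 → FAULT (evict 1), frames=[2,3,4]
Step 8: ref 2 → HIT, frames=[2,3,4]
Step 9: ref 2 → HIT, frames=[2,3,4]
Step 10: ref 2 → HIT, frames=[2,3,4]
Step 11: ref 4 → HIT, frames=[2,3,4]
Step 12: ref 2 → HIT, frames=[2,3,4]
Total faults: 4

Answer: 4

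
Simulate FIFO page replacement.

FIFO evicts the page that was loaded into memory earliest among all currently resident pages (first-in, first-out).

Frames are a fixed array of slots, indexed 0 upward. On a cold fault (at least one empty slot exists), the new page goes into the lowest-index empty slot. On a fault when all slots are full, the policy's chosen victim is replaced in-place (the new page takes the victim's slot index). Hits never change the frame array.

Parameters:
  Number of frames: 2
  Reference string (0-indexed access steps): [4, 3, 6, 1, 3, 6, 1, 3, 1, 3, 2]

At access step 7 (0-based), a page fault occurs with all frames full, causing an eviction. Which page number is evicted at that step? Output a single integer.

Answer: 6

Derivation:
Step 0: ref 4 -> FAULT, frames=[4,-]
Step 1: ref 3 -> FAULT, frames=[4,3]
Step 2: ref 6 -> FAULT, evict 4, frames=[6,3]
Step 3: ref 1 -> FAULT, evict 3, frames=[6,1]
Step 4: ref 3 -> FAULT, evict 6, frames=[3,1]
Step 5: ref 6 -> FAULT, evict 1, frames=[3,6]
Step 6: ref 1 -> FAULT, evict 3, frames=[1,6]
Step 7: ref 3 -> FAULT, evict 6, frames=[1,3]
At step 7: evicted page 6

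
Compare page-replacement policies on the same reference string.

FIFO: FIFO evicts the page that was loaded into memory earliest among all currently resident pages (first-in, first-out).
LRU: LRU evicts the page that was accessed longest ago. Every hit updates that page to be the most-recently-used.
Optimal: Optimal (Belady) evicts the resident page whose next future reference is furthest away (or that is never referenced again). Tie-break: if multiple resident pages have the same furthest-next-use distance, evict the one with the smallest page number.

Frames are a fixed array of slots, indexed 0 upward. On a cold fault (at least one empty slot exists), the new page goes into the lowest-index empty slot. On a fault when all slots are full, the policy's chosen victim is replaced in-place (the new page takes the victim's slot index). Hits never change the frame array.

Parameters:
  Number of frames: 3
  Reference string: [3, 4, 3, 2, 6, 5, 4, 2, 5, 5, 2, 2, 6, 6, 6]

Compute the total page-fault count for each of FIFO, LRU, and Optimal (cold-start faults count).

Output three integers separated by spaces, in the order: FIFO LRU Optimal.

Answer: 8 8 6

Derivation:
--- FIFO ---
  step 0: ref 3 -> FAULT, frames=[3,-,-] (faults so far: 1)
  step 1: ref 4 -> FAULT, frames=[3,4,-] (faults so far: 2)
  step 2: ref 3 -> HIT, frames=[3,4,-] (faults so far: 2)
  step 3: ref 2 -> FAULT, frames=[3,4,2] (faults so far: 3)
  step 4: ref 6 -> FAULT, evict 3, frames=[6,4,2] (faults so far: 4)
  step 5: ref 5 -> FAULT, evict 4, frames=[6,5,2] (faults so far: 5)
  step 6: ref 4 -> FAULT, evict 2, frames=[6,5,4] (faults so far: 6)
  step 7: ref 2 -> FAULT, evict 6, frames=[2,5,4] (faults so far: 7)
  step 8: ref 5 -> HIT, frames=[2,5,4] (faults so far: 7)
  step 9: ref 5 -> HIT, frames=[2,5,4] (faults so far: 7)
  step 10: ref 2 -> HIT, frames=[2,5,4] (faults so far: 7)
  step 11: ref 2 -> HIT, frames=[2,5,4] (faults so far: 7)
  step 12: ref 6 -> FAULT, evict 5, frames=[2,6,4] (faults so far: 8)
  step 13: ref 6 -> HIT, frames=[2,6,4] (faults so far: 8)
  step 14: ref 6 -> HIT, frames=[2,6,4] (faults so far: 8)
  FIFO total faults: 8
--- LRU ---
  step 0: ref 3 -> FAULT, frames=[3,-,-] (faults so far: 1)
  step 1: ref 4 -> FAULT, frames=[3,4,-] (faults so far: 2)
  step 2: ref 3 -> HIT, frames=[3,4,-] (faults so far: 2)
  step 3: ref 2 -> FAULT, frames=[3,4,2] (faults so far: 3)
  step 4: ref 6 -> FAULT, evict 4, frames=[3,6,2] (faults so far: 4)
  step 5: ref 5 -> FAULT, evict 3, frames=[5,6,2] (faults so far: 5)
  step 6: ref 4 -> FAULT, evict 2, frames=[5,6,4] (faults so far: 6)
  step 7: ref 2 -> FAULT, evict 6, frames=[5,2,4] (faults so far: 7)
  step 8: ref 5 -> HIT, frames=[5,2,4] (faults so far: 7)
  step 9: ref 5 -> HIT, frames=[5,2,4] (faults so far: 7)
  step 10: ref 2 -> HIT, frames=[5,2,4] (faults so far: 7)
  step 11: ref 2 -> HIT, frames=[5,2,4] (faults so far: 7)
  step 12: ref 6 -> FAULT, evict 4, frames=[5,2,6] (faults so far: 8)
  step 13: ref 6 -> HIT, frames=[5,2,6] (faults so far: 8)
  step 14: ref 6 -> HIT, frames=[5,2,6] (faults so far: 8)
  LRU total faults: 8
--- Optimal ---
  step 0: ref 3 -> FAULT, frames=[3,-,-] (faults so far: 1)
  step 1: ref 4 -> FAULT, frames=[3,4,-] (faults so far: 2)
  step 2: ref 3 -> HIT, frames=[3,4,-] (faults so far: 2)
  step 3: ref 2 -> FAULT, frames=[3,4,2] (faults so far: 3)
  step 4: ref 6 -> FAULT, evict 3, frames=[6,4,2] (faults so far: 4)
  step 5: ref 5 -> FAULT, evict 6, frames=[5,4,2] (faults so far: 5)
  step 6: ref 4 -> HIT, frames=[5,4,2] (faults so far: 5)
  step 7: ref 2 -> HIT, frames=[5,4,2] (faults so far: 5)
  step 8: ref 5 -> HIT, frames=[5,4,2] (faults so far: 5)
  step 9: ref 5 -> HIT, frames=[5,4,2] (faults so far: 5)
  step 10: ref 2 -> HIT, frames=[5,4,2] (faults so far: 5)
  step 11: ref 2 -> HIT, frames=[5,4,2] (faults so far: 5)
  step 12: ref 6 -> FAULT, evict 2, frames=[5,4,6] (faults so far: 6)
  step 13: ref 6 -> HIT, frames=[5,4,6] (faults so far: 6)
  step 14: ref 6 -> HIT, frames=[5,4,6] (faults so far: 6)
  Optimal total faults: 6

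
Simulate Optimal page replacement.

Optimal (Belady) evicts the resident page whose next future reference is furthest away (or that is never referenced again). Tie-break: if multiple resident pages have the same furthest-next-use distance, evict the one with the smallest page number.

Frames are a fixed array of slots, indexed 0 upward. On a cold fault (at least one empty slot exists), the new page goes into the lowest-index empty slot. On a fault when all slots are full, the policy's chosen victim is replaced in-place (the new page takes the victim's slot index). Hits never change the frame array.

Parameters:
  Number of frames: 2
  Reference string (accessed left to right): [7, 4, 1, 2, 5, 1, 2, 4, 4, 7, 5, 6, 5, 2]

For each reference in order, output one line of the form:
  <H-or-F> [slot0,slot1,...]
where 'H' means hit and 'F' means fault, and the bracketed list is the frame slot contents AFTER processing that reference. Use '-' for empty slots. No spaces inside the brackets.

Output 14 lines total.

F [7,-]
F [7,4]
F [1,4]
F [1,2]
F [1,5]
H [1,5]
F [2,5]
F [4,5]
H [4,5]
F [7,5]
H [7,5]
F [6,5]
H [6,5]
F [6,2]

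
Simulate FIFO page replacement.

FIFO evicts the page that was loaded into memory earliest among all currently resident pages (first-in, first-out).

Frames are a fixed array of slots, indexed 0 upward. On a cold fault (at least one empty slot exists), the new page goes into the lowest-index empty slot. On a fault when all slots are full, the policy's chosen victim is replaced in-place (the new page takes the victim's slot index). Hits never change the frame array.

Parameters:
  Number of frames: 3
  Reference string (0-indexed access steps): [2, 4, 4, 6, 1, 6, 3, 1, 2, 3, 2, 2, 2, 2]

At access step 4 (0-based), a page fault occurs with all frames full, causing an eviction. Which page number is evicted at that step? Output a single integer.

Answer: 2

Derivation:
Step 0: ref 2 -> FAULT, frames=[2,-,-]
Step 1: ref 4 -> FAULT, frames=[2,4,-]
Step 2: ref 4 -> HIT, frames=[2,4,-]
Step 3: ref 6 -> FAULT, frames=[2,4,6]
Step 4: ref 1 -> FAULT, evict 2, frames=[1,4,6]
At step 4: evicted page 2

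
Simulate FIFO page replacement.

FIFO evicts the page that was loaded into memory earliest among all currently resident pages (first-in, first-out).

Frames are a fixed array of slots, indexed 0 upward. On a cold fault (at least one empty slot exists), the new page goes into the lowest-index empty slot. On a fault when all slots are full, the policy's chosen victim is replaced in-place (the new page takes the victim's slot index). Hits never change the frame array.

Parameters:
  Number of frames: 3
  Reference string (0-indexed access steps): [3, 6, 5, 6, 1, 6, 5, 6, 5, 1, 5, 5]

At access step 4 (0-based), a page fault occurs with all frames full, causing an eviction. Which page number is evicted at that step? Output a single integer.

Answer: 3

Derivation:
Step 0: ref 3 -> FAULT, frames=[3,-,-]
Step 1: ref 6 -> FAULT, frames=[3,6,-]
Step 2: ref 5 -> FAULT, frames=[3,6,5]
Step 3: ref 6 -> HIT, frames=[3,6,5]
Step 4: ref 1 -> FAULT, evict 3, frames=[1,6,5]
At step 4: evicted page 3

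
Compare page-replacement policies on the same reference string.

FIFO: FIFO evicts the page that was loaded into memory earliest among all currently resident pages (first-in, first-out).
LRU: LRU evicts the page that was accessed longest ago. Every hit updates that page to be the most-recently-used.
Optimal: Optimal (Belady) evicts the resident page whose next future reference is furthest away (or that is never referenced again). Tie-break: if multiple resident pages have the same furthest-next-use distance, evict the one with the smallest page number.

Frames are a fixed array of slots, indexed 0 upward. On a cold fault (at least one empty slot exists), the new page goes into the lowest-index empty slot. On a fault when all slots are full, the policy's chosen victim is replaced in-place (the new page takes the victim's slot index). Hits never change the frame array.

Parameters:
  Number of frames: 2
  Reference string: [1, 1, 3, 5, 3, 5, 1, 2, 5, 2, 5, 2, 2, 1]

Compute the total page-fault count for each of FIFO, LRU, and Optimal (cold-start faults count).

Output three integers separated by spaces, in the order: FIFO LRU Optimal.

--- FIFO ---
  step 0: ref 1 -> FAULT, frames=[1,-] (faults so far: 1)
  step 1: ref 1 -> HIT, frames=[1,-] (faults so far: 1)
  step 2: ref 3 -> FAULT, frames=[1,3] (faults so far: 2)
  step 3: ref 5 -> FAULT, evict 1, frames=[5,3] (faults so far: 3)
  step 4: ref 3 -> HIT, frames=[5,3] (faults so far: 3)
  step 5: ref 5 -> HIT, frames=[5,3] (faults so far: 3)
  step 6: ref 1 -> FAULT, evict 3, frames=[5,1] (faults so far: 4)
  step 7: ref 2 -> FAULT, evict 5, frames=[2,1] (faults so far: 5)
  step 8: ref 5 -> FAULT, evict 1, frames=[2,5] (faults so far: 6)
  step 9: ref 2 -> HIT, frames=[2,5] (faults so far: 6)
  step 10: ref 5 -> HIT, frames=[2,5] (faults so far: 6)
  step 11: ref 2 -> HIT, frames=[2,5] (faults so far: 6)
  step 12: ref 2 -> HIT, frames=[2,5] (faults so far: 6)
  step 13: ref 1 -> FAULT, evict 2, frames=[1,5] (faults so far: 7)
  FIFO total faults: 7
--- LRU ---
  step 0: ref 1 -> FAULT, frames=[1,-] (faults so far: 1)
  step 1: ref 1 -> HIT, frames=[1,-] (faults so far: 1)
  step 2: ref 3 -> FAULT, frames=[1,3] (faults so far: 2)
  step 3: ref 5 -> FAULT, evict 1, frames=[5,3] (faults so far: 3)
  step 4: ref 3 -> HIT, frames=[5,3] (faults so far: 3)
  step 5: ref 5 -> HIT, frames=[5,3] (faults so far: 3)
  step 6: ref 1 -> FAULT, evict 3, frames=[5,1] (faults so far: 4)
  step 7: ref 2 -> FAULT, evict 5, frames=[2,1] (faults so far: 5)
  step 8: ref 5 -> FAULT, evict 1, frames=[2,5] (faults so far: 6)
  step 9: ref 2 -> HIT, frames=[2,5] (faults so far: 6)
  step 10: ref 5 -> HIT, frames=[2,5] (faults so far: 6)
  step 11: ref 2 -> HIT, frames=[2,5] (faults so far: 6)
  step 12: ref 2 -> HIT, frames=[2,5] (faults so far: 6)
  step 13: ref 1 -> FAULT, evict 5, frames=[2,1] (faults so far: 7)
  LRU total faults: 7
--- Optimal ---
  step 0: ref 1 -> FAULT, frames=[1,-] (faults so far: 1)
  step 1: ref 1 -> HIT, frames=[1,-] (faults so far: 1)
  step 2: ref 3 -> FAULT, frames=[1,3] (faults so far: 2)
  step 3: ref 5 -> FAULT, evict 1, frames=[5,3] (faults so far: 3)
  step 4: ref 3 -> HIT, frames=[5,3] (faults so far: 3)
  step 5: ref 5 -> HIT, frames=[5,3] (faults so far: 3)
  step 6: ref 1 -> FAULT, evict 3, frames=[5,1] (faults so far: 4)
  step 7: ref 2 -> FAULT, evict 1, frames=[5,2] (faults so far: 5)
  step 8: ref 5 -> HIT, frames=[5,2] (faults so far: 5)
  step 9: ref 2 -> HIT, frames=[5,2] (faults so far: 5)
  step 10: ref 5 -> HIT, frames=[5,2] (faults so far: 5)
  step 11: ref 2 -> HIT, frames=[5,2] (faults so far: 5)
  step 12: ref 2 -> HIT, frames=[5,2] (faults so far: 5)
  step 13: ref 1 -> FAULT, evict 2, frames=[5,1] (faults so far: 6)
  Optimal total faults: 6

Answer: 7 7 6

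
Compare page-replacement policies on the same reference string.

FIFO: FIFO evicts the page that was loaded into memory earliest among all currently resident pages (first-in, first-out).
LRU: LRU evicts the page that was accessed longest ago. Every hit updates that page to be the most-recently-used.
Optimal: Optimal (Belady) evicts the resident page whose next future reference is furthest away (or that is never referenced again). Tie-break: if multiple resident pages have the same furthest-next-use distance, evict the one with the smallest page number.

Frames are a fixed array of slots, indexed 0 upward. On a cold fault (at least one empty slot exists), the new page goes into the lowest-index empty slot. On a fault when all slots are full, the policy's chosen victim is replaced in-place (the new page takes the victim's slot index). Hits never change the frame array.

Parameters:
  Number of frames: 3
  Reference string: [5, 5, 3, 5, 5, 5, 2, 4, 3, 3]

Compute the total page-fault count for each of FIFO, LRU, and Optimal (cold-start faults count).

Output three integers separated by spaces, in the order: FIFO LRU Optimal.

--- FIFO ---
  step 0: ref 5 -> FAULT, frames=[5,-,-] (faults so far: 1)
  step 1: ref 5 -> HIT, frames=[5,-,-] (faults so far: 1)
  step 2: ref 3 -> FAULT, frames=[5,3,-] (faults so far: 2)
  step 3: ref 5 -> HIT, frames=[5,3,-] (faults so far: 2)
  step 4: ref 5 -> HIT, frames=[5,3,-] (faults so far: 2)
  step 5: ref 5 -> HIT, frames=[5,3,-] (faults so far: 2)
  step 6: ref 2 -> FAULT, frames=[5,3,2] (faults so far: 3)
  step 7: ref 4 -> FAULT, evict 5, frames=[4,3,2] (faults so far: 4)
  step 8: ref 3 -> HIT, frames=[4,3,2] (faults so far: 4)
  step 9: ref 3 -> HIT, frames=[4,3,2] (faults so far: 4)
  FIFO total faults: 4
--- LRU ---
  step 0: ref 5 -> FAULT, frames=[5,-,-] (faults so far: 1)
  step 1: ref 5 -> HIT, frames=[5,-,-] (faults so far: 1)
  step 2: ref 3 -> FAULT, frames=[5,3,-] (faults so far: 2)
  step 3: ref 5 -> HIT, frames=[5,3,-] (faults so far: 2)
  step 4: ref 5 -> HIT, frames=[5,3,-] (faults so far: 2)
  step 5: ref 5 -> HIT, frames=[5,3,-] (faults so far: 2)
  step 6: ref 2 -> FAULT, frames=[5,3,2] (faults so far: 3)
  step 7: ref 4 -> FAULT, evict 3, frames=[5,4,2] (faults so far: 4)
  step 8: ref 3 -> FAULT, evict 5, frames=[3,4,2] (faults so far: 5)
  step 9: ref 3 -> HIT, frames=[3,4,2] (faults so far: 5)
  LRU total faults: 5
--- Optimal ---
  step 0: ref 5 -> FAULT, frames=[5,-,-] (faults so far: 1)
  step 1: ref 5 -> HIT, frames=[5,-,-] (faults so far: 1)
  step 2: ref 3 -> FAULT, frames=[5,3,-] (faults so far: 2)
  step 3: ref 5 -> HIT, frames=[5,3,-] (faults so far: 2)
  step 4: ref 5 -> HIT, frames=[5,3,-] (faults so far: 2)
  step 5: ref 5 -> HIT, frames=[5,3,-] (faults so far: 2)
  step 6: ref 2 -> FAULT, frames=[5,3,2] (faults so far: 3)
  step 7: ref 4 -> FAULT, evict 2, frames=[5,3,4] (faults so far: 4)
  step 8: ref 3 -> HIT, frames=[5,3,4] (faults so far: 4)
  step 9: ref 3 -> HIT, frames=[5,3,4] (faults so far: 4)
  Optimal total faults: 4

Answer: 4 5 4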